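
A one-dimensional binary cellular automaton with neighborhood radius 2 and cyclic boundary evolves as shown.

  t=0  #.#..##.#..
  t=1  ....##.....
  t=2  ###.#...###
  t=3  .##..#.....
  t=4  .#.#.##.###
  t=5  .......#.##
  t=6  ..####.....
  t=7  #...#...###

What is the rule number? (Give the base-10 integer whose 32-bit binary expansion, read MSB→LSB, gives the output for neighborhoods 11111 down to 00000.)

  ##### -> .   bit 31 = 0  t=2,i=0
  ####. -> #   bit 30 = 1  t=2,i=1
  ###.# -> #   bit 29 = 1  t=2,i=2
  ###.. -> .   bit 28 = 0  t=6,i=5
  ##.## -> #   bit 27 = 1  t=4,i=7
  ##.#. -> .   bit 26 = 0  t=0,i=7
  ##..# -> #   bit 25 = 1  t=3,i=3
  ##... -> .   bit 24 = 0  t=1,i=6
  #.### -> .   bit 23 = 0  t=4,i=8
  #.##. -> .   bit 22 = 0  t=4,i=5
  #.#.# -> .   bit 21 = 0  t=4,i=1
  #.#.. -> .   bit 20 = 0  t=0,i=2
  #..## -> #   bit 19 = 1  t=0,i=4
  #..#. -> .   bit 18 = 0  t=0,i=10
  #...# -> .   bit 17 = 0  t=2,i=6
  #.... -> .   bit 16 = 0  t=1,i=7
  .#### -> .   bit 15 = 0  t=2,i=9
  .###. -> #   bit 14 = 1  t=4,i=9
  .##.# -> .   bit 13 = 0  t=0,i=6
  .##.. -> .   bit 12 = 0  t=1,i=5
  .#.## -> .   bit 11 = 0  t=4,i=4
  .#.#. -> .   bit 10 = 0  t=0,i=1
  .#..# -> .   bit 9 = 0  t=0,i=3
  .#... -> #   bit 8 = 1  t=2,i=5
  ..### -> .   bit 7 = 0  t=2,i=8
  ..##. -> #   bit 6 = 1  t=0,i=5
  ..#.# -> .   bit 5 = 0  t=0,i=0
  ..#.. -> #   bit 4 = 1  t=3,i=5
  ...## -> .   bit 3 = 0  t=1,i=3
  ...#. -> .   bit 2 = 0  t=5,i=6
  ....# -> #   bit 1 = 1  t=1,i=2
  ..... -> #   bit 0 = 1  t=1,i=0
  bits 01101010000010000100000101010011 = 1778925907

1778925907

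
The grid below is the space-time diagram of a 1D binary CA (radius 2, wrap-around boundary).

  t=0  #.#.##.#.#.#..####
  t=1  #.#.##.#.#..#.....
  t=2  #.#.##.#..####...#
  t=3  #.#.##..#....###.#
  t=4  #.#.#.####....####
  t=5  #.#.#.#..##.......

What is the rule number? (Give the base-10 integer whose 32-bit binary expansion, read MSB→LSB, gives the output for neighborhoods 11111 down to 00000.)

  #####|.  b31=0 t=0,i=16
  ####.|.  b30=0 t=0,i=17
  ###.#|#  b29=1 t=0,i=0
  ###..|#  b28=1 t=2,i=13
  ##.##|#  b27=1 t=3,i=16
  ##.#.|.  b26=0 t=0,i=1
  ##..#|#  b25=1 t=3,i=6
  ##...|#  b24=1 t=2,i=14
  #.###|#  b23=1 t=4,i=6
  #.##.|#  b22=1 t=0,i=4
  #.#.#|#  b21=1 t=0,i=2
  #.#..|.  b20=0 t=0,i=11
  #..##|.  b19=0 t=0,i=13
  #..#.|#  b18=1 t=1,i=11
  #...#|#  b17=1 t=2,i=15
  #....|.  b16=0 t=1,i=14
  .####|.  b15=0 t=0,i=15
  .###.|#  b14=1 t=3,i=14
  .##.#|#  b13=1 t=0,i=5
  .##..|.  b12=0 t=3,i=5
  .#.##|.  b11=0 t=0,i=3
  .#.#.|.  b10=0 t=0,i=8
  .#..#|#  b9=1 t=0,i=12
  .#...|#  b8=1 t=1,i=13
  ..###|.  b7=0 t=0,i=14
  ..##.|#  b6=1 t=2,i=17
  ..#.#|#  b5=1 t=1,i=0
  ..#..|#  b4=1 t=1,i=12
  ...##|.  b3=0 t=2,i=16
  ...#.|#  b2=1 t=1,i=17
  ....#|.  b1=0 t=1,i=16
  .....|.  b0=0 t=1,i=15
  bits 00111011111001100110001101110100 = 1004954484

1004954484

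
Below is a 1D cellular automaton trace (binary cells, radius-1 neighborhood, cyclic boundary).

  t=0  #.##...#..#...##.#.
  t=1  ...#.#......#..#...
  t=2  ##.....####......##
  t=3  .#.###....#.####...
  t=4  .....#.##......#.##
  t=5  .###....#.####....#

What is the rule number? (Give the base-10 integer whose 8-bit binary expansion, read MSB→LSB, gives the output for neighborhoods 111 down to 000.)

  ### -> .   bit 7 = 0  t=2,i=0
  ##. -> #   bit 6 = 1  t=0,i=3
  #.# -> .   bit 5 = 0  t=0,i=1
  #.. -> .   bit 4 = 0  t=0,i=4
  .## -> .   bit 3 = 0  t=0,i=2
  .#. -> .   bit 2 = 0  t=0,i=0
  ..# -> .   bit 1 = 0  t=0,i=6
  ... -> #   bit 0 = 1  t=0,i=5
  bits 01000001 = 65

65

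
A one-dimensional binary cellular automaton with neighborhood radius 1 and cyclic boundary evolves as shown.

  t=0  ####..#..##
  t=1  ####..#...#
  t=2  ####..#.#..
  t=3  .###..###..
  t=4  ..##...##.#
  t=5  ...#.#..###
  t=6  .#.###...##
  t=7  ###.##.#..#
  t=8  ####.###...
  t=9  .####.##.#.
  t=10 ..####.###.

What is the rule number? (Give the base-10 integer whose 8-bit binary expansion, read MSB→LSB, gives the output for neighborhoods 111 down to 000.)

  [7] ### => #  t=0,i=0
  [6] ##. => #  t=0,i=3
  [5] #.# => #  t=2,i=7
  [4] #.. => .  t=0,i=4
  [3] .## => .  t=0,i=9
  [2] .#. => #  t=0,i=6
  [1] ..# => .  t=0,i=5
  [0] ... => #  t=1,i=8
  bits 11100101 = 229

229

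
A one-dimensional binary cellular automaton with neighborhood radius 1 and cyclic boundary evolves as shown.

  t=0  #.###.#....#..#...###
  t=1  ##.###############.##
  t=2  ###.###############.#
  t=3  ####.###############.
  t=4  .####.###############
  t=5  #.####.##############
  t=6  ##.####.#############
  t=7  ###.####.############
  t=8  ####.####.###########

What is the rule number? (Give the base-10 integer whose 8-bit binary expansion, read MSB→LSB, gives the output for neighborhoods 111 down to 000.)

247

  ### -> #   bit 7 = 1  t=0,i=3
  ##. -> #   bit 6 = 1  t=0,i=0
  #.# -> #   bit 5 = 1  t=0,i=1
  #.. -> #   bit 4 = 1  t=0,i=7
  .## -> .   bit 3 = 0  t=0,i=2
  .#. -> #   bit 2 = 1  t=0,i=6
  ..# -> #   bit 1 = 1  t=0,i=10
  ... -> #   bit 0 = 1  t=0,i=8
  bits 11110111 = 247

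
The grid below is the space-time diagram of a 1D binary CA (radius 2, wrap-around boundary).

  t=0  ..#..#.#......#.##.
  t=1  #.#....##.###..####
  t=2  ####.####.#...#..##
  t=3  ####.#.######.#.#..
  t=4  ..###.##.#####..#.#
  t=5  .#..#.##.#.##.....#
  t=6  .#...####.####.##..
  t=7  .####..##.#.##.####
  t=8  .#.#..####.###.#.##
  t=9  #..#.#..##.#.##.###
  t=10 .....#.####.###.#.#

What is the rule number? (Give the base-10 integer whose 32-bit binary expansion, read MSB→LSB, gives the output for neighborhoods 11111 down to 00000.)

  #####|#  b31=1 t=1,i=17
  ####.|#  b30=1 t=1,i=18
  ###.#|#  b29=1 t=1,i=0
  ###..|.  b28=0 t=1,i=12
  ##.##|.  b27=0 t=1,i=9
  ##.#.|#  b26=1 t=1,i=1
  ##..#|.  b25=0 t=1,i=13
  ##...|#  b24=1 t=0,i=18
  #.###|#  b23=1 t=1,i=10
  #.##.|#  b22=1 t=0,i=16
  #.#.#|.  b21=0 t=3,i=5
  #.#..|#  b20=1 t=0,i=7
  #..##|#  b19=1 t=1,i=14
  #..#.|.  b18=0 t=0,i=4
  #...#|#  b17=1 t=0,i=0
  #....|.  b16=0 t=0,i=9
  .####|.  b15=0 t=1,i=16
  .###.|.  b14=0 t=1,i=11
  .##.#|#  b13=1 t=1,i=8
  .##..|#  b12=1 t=0,i=17
  .#.##|#  b11=1 t=0,i=15
  .#.#.|.  b10=0 t=0,i=6
  .#..#|.  b9=0 t=0,i=3
  .#...|#  b8=1 t=0,i=8
  ..###|.  b7=0 t=1,i=15
  ..##.|#  b6=1 t=1,i=7
  ..#.#|.  b5=0 t=0,i=5
  ..#..|#  b4=1 t=0,i=2
  ...##|#  b3=1 t=1,i=6
  ...#.|.  b2=0 t=0,i=1
  ....#|#  b1=1 t=0,i=12
  .....|#  b0=1 t=0,i=10
  bits 11100101110110100011100101011011 = 3856283995

3856283995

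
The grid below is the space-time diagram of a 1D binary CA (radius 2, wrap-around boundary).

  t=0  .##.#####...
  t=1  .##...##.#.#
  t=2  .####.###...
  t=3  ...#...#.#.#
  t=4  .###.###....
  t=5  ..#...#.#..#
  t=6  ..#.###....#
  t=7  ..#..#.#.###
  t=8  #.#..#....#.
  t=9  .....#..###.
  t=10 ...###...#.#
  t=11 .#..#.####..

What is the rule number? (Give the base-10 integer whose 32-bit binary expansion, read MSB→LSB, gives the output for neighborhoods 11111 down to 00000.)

3343020150

  ##### -> #   bit 31 = 1  t=0,i=6
  ####. -> #   bit 30 = 1  t=0,i=7
  ###.# -> .   bit 29 = 0  t=2,i=4
  ###.. -> .   bit 28 = 0  t=0,i=8
  ##.## -> .   bit 27 = 0  t=0,i=3
  ##.#. -> #   bit 26 = 1  t=1,i=8
  ##..# -> #   bit 25 = 1  t=7,i=0
  ##... -> #   bit 24 = 1  t=0,i=9
  #.### -> .   bit 23 = 0  t=0,i=4
  #.##. -> #   bit 22 = 1  t=1,i=1
  #.#.# -> .   bit 21 = 0  t=1,i=9
  #.#.. -> .   bit 20 = 0  t=3,i=11
  #..## -> .   bit 19 = 0  t=9,i=7
  #..#. -> .   bit 18 = 0  t=5,i=1
  #...# -> #   bit 17 = 1  t=1,i=4
  #.... -> .   bit 16 = 0  t=0,i=10
  .#### -> .   bit 15 = 0  t=0,i=5
  .###. -> #   bit 14 = 1  t=2,i=7
  .##.# -> #   bit 13 = 1  t=0,i=2
  .##.. -> #   bit 12 = 1  t=1,i=2
  .#.## -> .   bit 11 = 0  t=1,i=0
  .#.#. -> .   bit 10 = 0  t=1,i=10
  .#..# -> .   bit 9 = 0  t=5,i=0
  .#... -> .   bit 8 = 0  t=3,i=0
  ..### -> .   bit 7 = 0  t=2,i=1
  ..##. -> #   bit 6 = 1  t=0,i=1
  ..#.# -> #   bit 5 = 1  t=3,i=7
  ..#.. -> #   bit 4 = 1  t=3,i=3
  ...## -> .   bit 3 = 0  t=0,i=0
  ...#. -> #   bit 2 = 1  t=3,i=2
  ....# -> #   bit 1 = 1  t=0,i=11
  ..... -> .   bit 0 = 0  t=4,i=10
  bits 11000111010000100111000001110110 = 3343020150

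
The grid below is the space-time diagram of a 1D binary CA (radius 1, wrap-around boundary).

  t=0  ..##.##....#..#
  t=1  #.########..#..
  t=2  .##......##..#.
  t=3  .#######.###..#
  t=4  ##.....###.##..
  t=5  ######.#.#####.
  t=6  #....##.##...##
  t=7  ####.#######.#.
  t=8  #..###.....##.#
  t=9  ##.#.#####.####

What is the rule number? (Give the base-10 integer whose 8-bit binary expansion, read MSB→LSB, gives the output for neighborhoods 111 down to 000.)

  ### -> .   bit 7 = 0  t=1,i=3
  ##. -> #   bit 6 = 1  t=0,i=3
  #.# -> #   bit 5 = 1  t=0,i=4
  #.. -> #   bit 4 = 1  t=0,i=0
  .## -> #   bit 3 = 1  t=0,i=2
  .#. -> .   bit 2 = 0  t=0,i=11
  ..# -> .   bit 1 = 0  t=0,i=1
  ... -> #   bit 0 = 1  t=0,i=8
  bits 01111001 = 121

121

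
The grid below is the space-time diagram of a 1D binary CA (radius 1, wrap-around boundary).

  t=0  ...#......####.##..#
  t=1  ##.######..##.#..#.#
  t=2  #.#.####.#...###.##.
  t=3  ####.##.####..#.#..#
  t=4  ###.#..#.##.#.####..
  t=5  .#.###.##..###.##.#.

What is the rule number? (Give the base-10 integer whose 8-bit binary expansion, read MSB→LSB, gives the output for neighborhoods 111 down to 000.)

181

  ###|#  b7=1 t=0,i=11
  ##.|.  b6=0 t=0,i=13
  #.#|#  b5=1 t=0,i=14
  #..|#  b4=1 t=0,i=0
  .##|.  b3=0 t=0,i=10
  .#.|#  b2=1 t=0,i=3
  ..#|.  b1=0 t=0,i=2
  ...|#  b0=1 t=0,i=1
  bits 10110101 = 181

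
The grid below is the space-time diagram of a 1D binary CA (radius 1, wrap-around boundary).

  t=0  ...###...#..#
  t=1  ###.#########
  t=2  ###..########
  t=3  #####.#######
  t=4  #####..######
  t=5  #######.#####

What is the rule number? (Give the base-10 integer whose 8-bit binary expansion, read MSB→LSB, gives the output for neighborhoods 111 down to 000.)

215

  ###|#  b7=1 t=0,i=4
  ##.|#  b6=1 t=0,i=5
  #.#|.  b5=0 t=1,i=3
  #..|#  b4=1 t=0,i=0
  .##|.  b3=0 t=0,i=3
  .#.|#  b2=1 t=0,i=9
  ..#|#  b1=1 t=0,i=2
  ...|#  b0=1 t=0,i=1
  bits 11010111 = 215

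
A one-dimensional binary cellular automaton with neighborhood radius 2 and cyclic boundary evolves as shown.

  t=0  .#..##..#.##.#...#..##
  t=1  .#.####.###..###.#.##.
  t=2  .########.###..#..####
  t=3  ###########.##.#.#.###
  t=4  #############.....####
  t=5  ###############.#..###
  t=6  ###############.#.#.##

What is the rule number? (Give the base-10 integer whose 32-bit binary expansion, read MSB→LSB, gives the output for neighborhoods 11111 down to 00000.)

4225472882

  #####|#  b31=1 t=2,i=3
  ####.|#  b30=1 t=1,i=5
  ###.#|#  b29=1 t=1,i=6
  ###..|#  b28=1 t=1,i=10
  ##.##|#  b27=1 t=1,i=7
  ##.#.|.  b26=0 t=0,i=0
  ##..#|#  b25=1 t=0,i=6
  ##...|#  b24=1 t=4,i=13
  #.###|#  b23=1 t=1,i=3
  #.##.|#  b22=1 t=0,i=10
  #.#.#|.  b21=0 t=1,i=17
  #.#..|#  b20=1 t=0,i=1
  #..##|#  b19=1 t=0,i=3
  #..#.|.  b18=0 t=0,i=7
  #...#|#  b17=1 t=0,i=15
  #....|#  b16=1 t=4,i=14
  .####|#  b15=1 t=1,i=4
  .###.|.  b14=0 t=1,i=9
  .##.#|.  b13=0 t=0,i=11
  .##..|#  b12=1 t=0,i=5
  .#.##|#  b11=1 t=0,i=9
  .#.#.|.  b10=0 t=3,i=16
  .#..#|.  b9=0 t=0,i=2
  .#...|#  b8=1 t=0,i=14
  ..###|.  b7=0 t=1,i=13
  ..##.|#  b6=1 t=0,i=4
  ..#.#|#  b5=1 t=0,i=8
  ..#..|#  b4=1 t=0,i=17
  ...##|.  b3=0 t=4,i=17
  ...#.|.  b2=0 t=0,i=16
  ....#|#  b1=1 t=4,i=16
  .....|.  b0=0 t=4,i=15
  bits 11111011110110111001100101110010 = 4225472882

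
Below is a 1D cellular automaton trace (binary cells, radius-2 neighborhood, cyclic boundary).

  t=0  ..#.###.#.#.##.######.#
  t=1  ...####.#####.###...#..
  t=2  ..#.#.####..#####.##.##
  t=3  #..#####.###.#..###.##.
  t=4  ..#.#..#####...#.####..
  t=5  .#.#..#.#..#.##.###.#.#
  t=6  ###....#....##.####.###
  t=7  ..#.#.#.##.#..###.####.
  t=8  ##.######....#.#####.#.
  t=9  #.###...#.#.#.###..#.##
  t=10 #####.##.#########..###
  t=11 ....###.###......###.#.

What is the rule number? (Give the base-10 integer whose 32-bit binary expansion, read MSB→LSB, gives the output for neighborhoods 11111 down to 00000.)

  ##### -> .   bit 31 = 0  t=0,i=17
  ####. -> .   bit 30 = 0  t=0,i=19
  ###.# -> #   bit 29 = 1  t=0,i=6
  ###.. -> #   bit 28 = 1  t=1,i=16
  ##.## -> #   bit 27 = 1  t=0,i=14
  ##.#. -> .   bit 26 = 0  t=0,i=7
  ##..# -> #   bit 25 = 1  t=2,i=0
  ##... -> .   bit 24 = 0  t=1,i=17
  #.### -> #   bit 23 = 1  t=0,i=4
  #.##. -> #   bit 22 = 1  t=0,i=12
  #.#.# -> #   bit 21 = 1  t=0,i=8
  #.#.. -> .   bit 20 = 0  t=0,i=22
  #..## -> #   bit 19 = 1  t=2,i=11
  #..#. -> .   bit 18 = 0  t=0,i=1
  #...# -> #   bit 17 = 1  t=1,i=18
  #.... -> #   bit 16 = 1  t=1,i=22
  .#### -> #   bit 15 = 1  t=0,i=16
  .###. -> #   bit 14 = 1  t=0,i=5
  .##.# -> .   bit 13 = 0  t=0,i=13
  .##.. -> .   bit 12 = 0  t=2,i=22
  .#.## -> #   bit 11 = 1  t=0,i=3
  .#.#. -> #   bit 10 = 1  t=0,i=9
  .#..# -> .   bit 9 = 0  t=0,i=0
  .#... -> #   bit 8 = 1  t=1,i=21
  ..### -> .   bit 7 = 0  t=1,i=3
  ..##. -> .   bit 6 = 0  t=6,i=12
  ..#.# -> .   bit 5 = 0  t=0,i=2
  ..#.. -> .   bit 4 = 0  t=1,i=20
  ...## -> #   bit 3 = 1  t=1,i=2
  ...#. -> #   bit 2 = 1  t=1,i=19
  ....# -> .   bit 1 = 0  t=1,i=1
  ..... -> .   bit 0 = 0  t=1,i=0
  bits 00111010111010111100110100001100 = 988531980

988531980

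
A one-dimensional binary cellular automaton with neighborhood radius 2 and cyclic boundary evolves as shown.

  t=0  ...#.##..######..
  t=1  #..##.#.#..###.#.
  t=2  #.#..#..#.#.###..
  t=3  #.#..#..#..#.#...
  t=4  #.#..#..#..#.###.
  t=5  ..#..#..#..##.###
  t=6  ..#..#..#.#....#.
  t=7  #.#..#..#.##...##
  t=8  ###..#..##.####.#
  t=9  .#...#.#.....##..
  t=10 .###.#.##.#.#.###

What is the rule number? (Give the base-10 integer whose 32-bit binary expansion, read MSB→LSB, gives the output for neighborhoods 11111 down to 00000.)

3843709241

  nb #####: next=#  (t=0,i=11, bit31=1)
  nb ####.: next=#  (t=0,i=13, bit30=1)
  nb ###.#: next=#  (t=1,i=13, bit29=1)
  nb ###..: next=.  (t=0,i=14, bit28=0)
  nb ##.##: next=.  (t=5,i=13, bit27=0)
  nb ##.#.: next=#  (t=1,i=5, bit26=1)
  nb ##..#: next=.  (t=0,i=7, bit25=0)
  nb ##...: next=#  (t=0,i=15, bit24=1)
  nb #.###: next=.  (t=2,i=12, bit23=0)
  nb #.##.: next=.  (t=0,i=5, bit22=0)
  nb #.#.#: next=.  (t=1,i=6, bit21=0)
  nb #.#..: next=#  (t=1,i=0, bit20=1)
  nb #..##: next=#  (t=0,i=8, bit19=1)
  nb #..#.: next=.  (t=2,i=4, bit18=0)
  nb #...#: next=#  (t=3,i=15, bit17=1)
  nb #....: next=.  (t=0,i=16, bit16=0)
  nb .####: next=.  (t=0,i=10, bit15=0)
  nb .###.: next=#  (t=1,i=12, bit14=1)
  nb .##.#: next=.  (t=1,i=4, bit13=0)
  nb .##..: next=#  (t=0,i=6, bit12=1)
  nb .#.##: next=#  (t=0,i=4, bit11=1)
  nb .#.#.: next=.  (t=1,i=7, bit10=0)
  nb .#..#: next=.  (t=1,i=1, bit9=0)
  nb .#...: next=#  (t=3,i=14, bit8=1)
  nb ..###: next=.  (t=0,i=9, bit7=0)
  nb ..##.: next=.  (t=1,i=3, bit6=0)
  nb ..#.#: next=#  (t=0,i=3, bit5=1)
  nb ..#..: next=#  (t=2,i=5, bit4=1)
  nb ...##: next=#  (t=7,i=14, bit3=1)
  nb ...#.: next=.  (t=0,i=2, bit2=0)
  nb ....#: next=.  (t=0,i=1, bit1=0)
  nb .....: next=#  (t=0,i=0, bit0=1)
  bits 11100101000110100101100100111001 = 3843709241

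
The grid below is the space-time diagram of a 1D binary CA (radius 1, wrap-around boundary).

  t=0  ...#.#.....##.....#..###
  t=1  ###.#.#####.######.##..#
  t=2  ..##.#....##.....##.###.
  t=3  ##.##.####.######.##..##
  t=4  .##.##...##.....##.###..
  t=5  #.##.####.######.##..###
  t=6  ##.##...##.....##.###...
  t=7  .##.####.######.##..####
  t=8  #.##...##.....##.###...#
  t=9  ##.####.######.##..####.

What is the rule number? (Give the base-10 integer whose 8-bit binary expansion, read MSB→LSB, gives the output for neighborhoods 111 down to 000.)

115

  ### -> .   bit 7 = 0  t=0,i=22
  ##. -> #   bit 6 = 1  t=0,i=12
  #.# -> #   bit 5 = 1  t=0,i=4
  #.. -> #   bit 4 = 1  t=0,i=0
  .## -> .   bit 3 = 0  t=0,i=11
  .#. -> .   bit 2 = 0  t=0,i=3
  ..# -> #   bit 1 = 1  t=0,i=2
  ... -> #   bit 0 = 1  t=0,i=1
  bits 01110011 = 115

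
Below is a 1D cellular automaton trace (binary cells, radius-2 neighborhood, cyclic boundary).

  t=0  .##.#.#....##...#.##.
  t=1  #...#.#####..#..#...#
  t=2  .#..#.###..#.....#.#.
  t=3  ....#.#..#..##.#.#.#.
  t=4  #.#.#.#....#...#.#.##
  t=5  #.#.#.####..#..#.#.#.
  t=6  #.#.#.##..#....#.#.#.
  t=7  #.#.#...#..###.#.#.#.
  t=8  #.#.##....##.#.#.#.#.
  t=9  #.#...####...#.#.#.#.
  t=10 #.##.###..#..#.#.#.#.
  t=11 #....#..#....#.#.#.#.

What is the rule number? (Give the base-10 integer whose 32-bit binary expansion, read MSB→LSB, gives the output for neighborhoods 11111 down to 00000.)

  ##### -> #   bit 31 = 1  t=1,i=8
  ####. -> .   bit 30 = 0  t=1,i=9
  ###.# -> #   bit 29 = 1  t=4,i=0
  ###.. -> .   bit 28 = 0  t=1,i=10
  ##.## -> .   bit 27 = 0  t=10,i=4
  ##.#. -> .   bit 26 = 0  t=0,i=3
  ##..# -> #   bit 25 = 1  t=0,i=20
  ##... -> #   bit 24 = 1  t=0,i=13
  #.### -> #   bit 23 = 1  t=1,i=6
  #.##. -> .   bit 22 = 0  t=0,i=18
  #.#.# -> #   bit 21 = 1  t=0,i=4
  #.#.. -> #   bit 20 = 1  t=0,i=6
  #..## -> #   bit 19 = 1  t=0,i=0
  #..#. -> .   bit 18 = 0  t=1,i=12
  #...# -> .   bit 17 = 0  t=0,i=14
  #.... -> #   bit 16 = 1  t=0,i=8
  .#### -> #   bit 15 = 1  t=1,i=7
  .###. -> .   bit 14 = 0  t=2,i=7
  .##.# -> .   bit 13 = 0  t=0,i=2
  .##.. -> .   bit 12 = 0  t=0,i=12
  .#.## -> .   bit 11 = 0  t=0,i=17
  .#.#. -> .   bit 10 = 0  t=0,i=5
  .#..# -> .   bit 9 = 0  t=1,i=14
  .#... -> #   bit 8 = 1  t=0,i=7
  ..### -> #   bit 7 = 1  t=7,i=11
  ..##. -> .   bit 6 = 0  t=0,i=1
  ..#.# -> #   bit 5 = 1  t=0,i=16
  ..#.. -> .   bit 4 = 0  t=1,i=13
  ...## -> #   bit 3 = 1  t=0,i=10
  ...#. -> .   bit 2 = 0  t=0,i=15
  ....# -> #   bit 1 = 1  t=0,i=9
  ..... -> .   bit 0 = 0  t=2,i=14
  bits 10100011101110011000000110101010 = 2746843562

2746843562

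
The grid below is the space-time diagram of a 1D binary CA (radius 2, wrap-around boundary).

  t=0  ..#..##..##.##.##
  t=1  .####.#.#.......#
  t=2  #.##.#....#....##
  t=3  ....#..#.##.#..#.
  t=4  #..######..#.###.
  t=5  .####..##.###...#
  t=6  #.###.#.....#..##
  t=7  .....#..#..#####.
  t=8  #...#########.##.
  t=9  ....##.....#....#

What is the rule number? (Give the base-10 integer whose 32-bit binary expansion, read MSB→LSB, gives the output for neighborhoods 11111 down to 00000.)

1410177716

  [31] ##### => .  t=4,i=5
  [30] ####. => #  t=1,i=3
  [29] ###.# => .  t=1,i=4
  [28] ###.. => #  t=4,i=8
  [27] ##.## => .  t=0,i=11
  [26] ##.#. => #  t=1,i=5
  [25] ##..# => .  t=0,i=0
  [24] ##... => .  t=5,i=13
  [23] #.### => .  t=1,i=1
  [22] #.##. => .  t=0,i=12
  [21] #.#.# => .  t=1,i=6
  [20] #.#.. => .  t=1,i=8
  [19] #..## => #  t=0,i=4
  [18] #..#. => #  t=0,i=1
  [17] #...# => .  t=5,i=14
  [16] #.... => #  t=1,i=10
  [15] .#### => #  t=1,i=2
  [14] .###. => .  t=2,i=16
  [13] .##.# => .  t=0,i=10
  [12] .##.. => #  t=0,i=6
  [11] .#.## => #  t=1,i=0
  [10] .#.#. => .  t=1,i=7
  [9] .#..# => #  t=0,i=3
  [8] .#... => .  t=1,i=9
  [7] ..### => #  t=2,i=15
  [6] ..##. => .  t=0,i=5
  [5] ..#.# => #  t=1,i=16
  [4] ..#.. => #  t=0,i=2
  [3] ...## => .  t=2,i=14
  [2] ...#. => #  t=1,i=15
  [1] ....# => .  t=1,i=14
  [0] ..... => .  t=1,i=11
  bits 01010100000011011001101010110100 = 1410177716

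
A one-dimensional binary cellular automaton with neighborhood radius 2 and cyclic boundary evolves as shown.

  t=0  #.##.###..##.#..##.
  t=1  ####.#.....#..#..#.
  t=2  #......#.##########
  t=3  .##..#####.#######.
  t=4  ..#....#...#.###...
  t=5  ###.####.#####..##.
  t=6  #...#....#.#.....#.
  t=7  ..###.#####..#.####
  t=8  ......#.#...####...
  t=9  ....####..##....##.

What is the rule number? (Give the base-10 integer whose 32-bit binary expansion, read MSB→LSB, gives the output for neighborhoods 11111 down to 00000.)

2179415614

  #####|#  b31=1 t=2,i=11
  ####.|.  b30=0 t=1,i=2
  ###.#|.  b29=0 t=1,i=3
  ###..|.  b28=0 t=0,i=7
  ##.##|.  b27=0 t=0,i=4
  ##.#.|.  b26=0 t=0,i=12
  ##..#|.  b25=0 t=0,i=8
  ##...|#  b24=1 t=2,i=1
  #.###|#  b23=1 t=0,i=5
  #.##.|#  b22=1 t=0,i=2
  #.#.#|#  b21=1 t=0,i=0
  #.#..|.  b20=0 t=0,i=13
  #..##|.  b19=0 t=0,i=9
  #..#.|#  b18=1 t=1,i=13
  #...#|#  b17=1 t=4,i=9
  #....|#  b16=1 t=1,i=7
  .####|.  b15=0 t=1,i=1
  .###.|.  b14=0 t=0,i=6
  .##.#|#  b13=1 t=0,i=3
  .##..|#  b12=1 t=3,i=2
  .#.##|#  b11=1 t=0,i=1
  .#.#.|#  b10=1 t=6,i=10
  .#..#|#  b9=1 t=0,i=14
  .#...|.  b8=0 t=1,i=6
  ..###|.  b7=0 t=3,i=5
  ..##.|.  b6=0 t=0,i=10
  ..#.#|#  b5=1 t=1,i=17
  ..#..|#  b4=1 t=1,i=11
  ...##|#  b3=1 t=8,i=11
  ...#.|#  b2=1 t=1,i=10
  ....#|#  b1=1 t=1,i=9
  .....|.  b0=0 t=1,i=8
  bits 10000001111001110011111000111110 = 2179415614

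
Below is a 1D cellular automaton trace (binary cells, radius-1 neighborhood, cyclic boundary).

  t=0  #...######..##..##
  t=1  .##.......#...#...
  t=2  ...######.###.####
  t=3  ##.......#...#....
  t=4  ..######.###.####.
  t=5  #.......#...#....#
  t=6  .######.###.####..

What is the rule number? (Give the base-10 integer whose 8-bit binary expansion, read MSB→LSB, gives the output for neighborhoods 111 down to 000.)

  [7] ### => .  t=0,i=5
  [6] ##. => .  t=0,i=0
  [5] #.# => #  t=2,i=9
  [4] #.. => #  t=0,i=1
  [3] .## => .  t=0,i=4
  [2] .#. => #  t=1,i=10
  [1] ..# => .  t=0,i=3
  [0] ... => #  t=0,i=2
  bits 00110101 = 53

53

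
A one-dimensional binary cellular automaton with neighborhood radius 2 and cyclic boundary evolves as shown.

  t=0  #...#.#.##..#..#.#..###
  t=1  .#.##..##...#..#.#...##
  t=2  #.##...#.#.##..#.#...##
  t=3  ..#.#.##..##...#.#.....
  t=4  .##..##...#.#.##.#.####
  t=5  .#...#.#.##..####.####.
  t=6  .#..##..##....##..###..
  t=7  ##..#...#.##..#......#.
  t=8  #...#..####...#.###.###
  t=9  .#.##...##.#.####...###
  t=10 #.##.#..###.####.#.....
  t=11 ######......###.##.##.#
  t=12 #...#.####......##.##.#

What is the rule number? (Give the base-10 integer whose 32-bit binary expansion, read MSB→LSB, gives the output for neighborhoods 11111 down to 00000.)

  ##### -> .   bit 31 = 0  t=11,i=1
  ####. -> #   bit 30 = 1  t=0,i=22
  ###.# -> .   bit 29 = 0  t=2,i=0
  ###.. -> .   bit 28 = 0  t=0,i=0
  ##.## -> .   bit 27 = 0  t=2,i=1
  ##.#. -> #   bit 26 = 1  t=1,i=0
  ##..# -> .   bit 25 = 0  t=0,i=10
  ##... -> #   bit 24 = 1  t=0,i=1
  #.### -> #   bit 23 = 1  t=4,i=19
  #.##. -> #   bit 22 = 1  t=0,i=8
  #.#.# -> .   bit 21 = 0  t=0,i=6
  #.#.. -> #   bit 20 = 1  t=0,i=17
  #..## -> .   bit 19 = 0  t=0,i=19
  #..#. -> .   bit 18 = 0  t=0,i=11
  #...# -> .   bit 17 = 0  t=0,i=2
  #.... -> #   bit 16 = 1  t=3,i=19
  .#### -> #   bit 15 = 1  t=0,i=21
  .###. -> .   bit 14 = 0  t=2,i=22
  .##.# -> #   bit 13 = 1  t=1,i=22
  .##.. -> .   bit 12 = 0  t=0,i=9
  .#.## -> #   bit 11 = 1  t=0,i=7
  .#.#. -> .   bit 10 = 0  t=0,i=5
  .#..# -> .   bit 9 = 0  t=0,i=13
  .#... -> .   bit 8 = 0  t=1,i=18
  ..### -> .   bit 7 = 0  t=0,i=20
  ..##. -> #   bit 6 = 1  t=1,i=7
  ..#.# -> #   bit 5 = 1  t=0,i=4
  ..#.. -> #   bit 4 = 1  t=0,i=12
  ...## -> .   bit 3 = 0  t=1,i=20
  ...#. -> #   bit 2 = 1  t=0,i=3
  ....# -> .   bit 1 = 0  t=3,i=0
  ..... -> #   bit 0 = 1  t=3,i=20
  bits 01000101110100011010100001110101 = 1171368053

1171368053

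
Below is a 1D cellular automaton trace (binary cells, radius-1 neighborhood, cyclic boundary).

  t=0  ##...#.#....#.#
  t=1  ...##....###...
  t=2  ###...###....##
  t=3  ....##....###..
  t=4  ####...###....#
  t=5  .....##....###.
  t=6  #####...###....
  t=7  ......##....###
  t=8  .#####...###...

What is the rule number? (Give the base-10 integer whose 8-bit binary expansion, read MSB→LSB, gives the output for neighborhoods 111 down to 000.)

  [7] ### => .  t=0,i=0
  [6] ##. => .  t=0,i=1
  [5] #.# => .  t=0,i=6
  [4] #.. => .  t=0,i=2
  [3] .## => .  t=0,i=14
  [2] .#. => .  t=0,i=5
  [1] ..# => #  t=0,i=4
  [0] ... => #  t=0,i=3
  bits 00000011 = 3

3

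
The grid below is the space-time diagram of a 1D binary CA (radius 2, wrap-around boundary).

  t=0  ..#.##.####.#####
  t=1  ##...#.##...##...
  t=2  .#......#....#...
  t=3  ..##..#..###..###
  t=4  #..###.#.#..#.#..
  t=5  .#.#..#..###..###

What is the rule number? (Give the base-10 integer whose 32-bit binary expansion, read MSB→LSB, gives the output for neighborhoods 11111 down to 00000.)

110474114

  #####|.  b31=0 t=0,i=14
  ####.|.  b30=0 t=0,i=9
  ###.#|.  b29=0 t=0,i=10
  ###..|.  b28=0 t=0,i=16
  ##.##|.  b27=0 t=0,i=6
  ##.#.|#  b26=1 t=4,i=6
  ##..#|#  b25=1 t=0,i=0
  ##...|.  b24=0 t=1,i=2
  #.###|#  b23=1 t=0,i=7
  #.##.|.  b22=0 t=0,i=4
  #.#.#|.  b21=0 t=4,i=7
  #.#..|#  b20=1 t=4,i=9
  #..##|.  b19=0 t=3,i=1
  #..#.|#  b18=1 t=0,i=1
  #...#|.  b17=0 t=1,i=3
  #....|#  b16=1 t=2,i=3
  .####|#  b15=1 t=0,i=8
  .###.|.  b14=0 t=3,i=10
  .##.#|#  b13=1 t=0,i=5
  .##..|#  b12=1 t=1,i=1
  .#.##|.  b11=0 t=0,i=3
  .#.#.|.  b10=0 t=4,i=8
  .#..#|#  b9=1 t=3,i=7
  .#...|#  b8=1 t=2,i=2
  ..###|#  b7=1 t=3,i=9
  ..##.|.  b6=0 t=1,i=0
  ..#.#|.  b5=0 t=0,i=2
  ..#..|.  b4=0 t=2,i=1
  ...##|.  b3=0 t=1,i=11
  ...#.|.  b2=0 t=1,i=4
  ....#|#  b1=1 t=2,i=6
  .....|.  b0=0 t=2,i=4
  bits 00000110100101011011001110000010 = 110474114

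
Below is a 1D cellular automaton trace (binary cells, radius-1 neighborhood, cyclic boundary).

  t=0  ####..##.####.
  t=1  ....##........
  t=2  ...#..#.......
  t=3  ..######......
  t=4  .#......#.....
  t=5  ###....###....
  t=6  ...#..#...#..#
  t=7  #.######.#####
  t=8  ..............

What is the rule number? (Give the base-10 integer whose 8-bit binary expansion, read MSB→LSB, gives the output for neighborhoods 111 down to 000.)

  ###|.  b7=0 t=0,i=1
  ##.|.  b6=0 t=0,i=3
  #.#|.  b5=0 t=0,i=8
  #..|#  b4=1 t=0,i=4
  .##|.  b3=0 t=0,i=0
  .#.|#  b2=1 t=2,i=3
  ..#|#  b1=1 t=0,i=5
  ...|.  b0=0 t=1,i=0
  bits 00010110 = 22

22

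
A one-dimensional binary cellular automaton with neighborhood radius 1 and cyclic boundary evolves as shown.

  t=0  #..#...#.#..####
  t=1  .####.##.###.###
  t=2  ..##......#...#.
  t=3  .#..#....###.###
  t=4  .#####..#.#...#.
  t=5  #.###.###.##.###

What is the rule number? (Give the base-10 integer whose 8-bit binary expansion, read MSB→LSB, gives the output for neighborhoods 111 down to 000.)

  ###|#  b7=1 t=0,i=13
  ##.|.  b6=0 t=0,i=0
  #.#|.  b5=0 t=0,i=8
  #..|#  b4=1 t=0,i=1
  .##|.  b3=0 t=0,i=12
  .#.|#  b2=1 t=0,i=3
  ..#|#  b1=1 t=0,i=2
  ...|.  b0=0 t=0,i=5
  bits 10010110 = 150

150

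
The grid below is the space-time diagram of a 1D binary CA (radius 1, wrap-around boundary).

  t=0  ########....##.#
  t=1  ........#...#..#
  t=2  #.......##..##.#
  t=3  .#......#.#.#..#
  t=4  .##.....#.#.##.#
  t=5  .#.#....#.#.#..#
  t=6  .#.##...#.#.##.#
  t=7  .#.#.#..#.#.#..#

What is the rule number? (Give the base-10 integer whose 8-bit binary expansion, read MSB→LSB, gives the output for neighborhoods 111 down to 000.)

  nb ###: next=.  (t=0,i=0, bit7=0)
  nb ##.: next=.  (t=0,i=7, bit6=0)
  nb #.#: next=.  (t=0,i=14, bit5=0)
  nb #..: next=#  (t=0,i=8, bit4=1)
  nb .##: next=#  (t=0,i=12, bit3=1)
  nb .#.: next=#  (t=1,i=8, bit2=1)
  nb ..#: next=.  (t=0,i=11, bit1=0)
  nb ...: next=.  (t=0,i=9, bit0=0)
  bits 00011100 = 28

28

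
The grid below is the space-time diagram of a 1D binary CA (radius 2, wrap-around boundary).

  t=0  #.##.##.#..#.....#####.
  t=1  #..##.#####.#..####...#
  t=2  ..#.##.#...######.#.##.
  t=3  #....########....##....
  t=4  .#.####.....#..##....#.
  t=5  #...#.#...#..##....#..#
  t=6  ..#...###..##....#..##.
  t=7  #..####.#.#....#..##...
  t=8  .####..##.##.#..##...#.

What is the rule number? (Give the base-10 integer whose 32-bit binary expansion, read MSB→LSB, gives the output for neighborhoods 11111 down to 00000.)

  #####|.  b31=0 t=0,i=19
  ####.|.  b30=0 t=0,i=20
  ###.#|.  b29=0 t=0,i=21
  ###..|#  b28=1 t=1,i=18
  ##.##|#  b27=1 t=0,i=4
  ##.#.|#  b26=1 t=0,i=7
  ##..#|.  b25=0 t=1,i=1
  ##...|.  b24=0 t=1,i=19
  #.###|.  b23=0 t=1,i=6
  #.##.|.  b22=0 t=0,i=2
  #.#.#|#  b21=1 t=0,i=0
  #.#..|#  b20=1 t=0,i=8
  #..##|#  b19=1 t=1,i=2
  #..#.|#  b18=1 t=0,i=10
  #...#|#  b17=1 t=1,i=20
  #....|.  b16=0 t=0,i=13
  .####|#  b15=1 t=0,i=18
  .###.|.  b14=0 t=6,i=7
  .##.#|#  b13=1 t=0,i=3
  .##..|.  b12=0 t=1,i=0
  .#.##|.  b11=0 t=0,i=1
  .#.#.|.  b10=0 t=5,i=5
  .#..#|#  b9=1 t=0,i=9
  .#...|#  b8=1 t=0,i=12
  ..###|#  b7=1 t=0,i=17
  ..##.|.  b6=0 t=1,i=3
  ..#.#|.  b5=0 t=2,i=2
  ..#..|.  b4=0 t=0,i=11
  ...##|#  b3=1 t=0,i=16
  ...#.|.  b2=0 t=2,i=1
  ....#|#  b1=1 t=0,i=15
  .....|.  b0=0 t=0,i=14
  bits 00011100001111101010001110001010 = 473867146

473867146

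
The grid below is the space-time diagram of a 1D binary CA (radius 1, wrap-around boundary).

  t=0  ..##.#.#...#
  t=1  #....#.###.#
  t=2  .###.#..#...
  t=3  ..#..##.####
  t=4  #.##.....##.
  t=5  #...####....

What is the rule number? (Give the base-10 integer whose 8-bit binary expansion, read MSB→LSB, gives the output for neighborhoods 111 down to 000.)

  nb ###: next=#  (t=1,i=8, bit7=1)
  nb ##.: next=.  (t=0,i=3, bit6=0)
  nb #.#: next=.  (t=0,i=4, bit5=0)
  nb #..: next=#  (t=0,i=0, bit4=1)
  nb .##: next=.  (t=0,i=2, bit3=0)
  nb .#.: next=#  (t=0,i=5, bit2=1)
  nb ..#: next=.  (t=0,i=1, bit1=0)
  nb ...: next=#  (t=0,i=9, bit0=1)
  bits 10010101 = 149

149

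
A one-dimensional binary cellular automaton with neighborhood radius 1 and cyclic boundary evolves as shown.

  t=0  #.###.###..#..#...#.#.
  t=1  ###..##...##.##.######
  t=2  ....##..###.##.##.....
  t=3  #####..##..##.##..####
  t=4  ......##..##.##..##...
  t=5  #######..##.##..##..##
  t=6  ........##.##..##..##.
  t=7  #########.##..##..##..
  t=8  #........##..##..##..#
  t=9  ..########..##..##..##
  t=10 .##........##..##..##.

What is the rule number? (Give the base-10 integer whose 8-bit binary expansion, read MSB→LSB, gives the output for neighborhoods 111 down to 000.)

  ### -> .   bit 7 = 0  t=0,i=3
  ##. -> .   bit 6 = 0  t=0,i=4
  #.# -> #   bit 5 = 1  t=0,i=1
  #.. -> .   bit 4 = 0  t=0,i=9
  .## -> #   bit 3 = 1  t=0,i=2
  .#. -> #   bit 2 = 1  t=0,i=0
  ..# -> #   bit 1 = 1  t=0,i=10
  ... -> #   bit 0 = 1  t=0,i=16
  bits 00101111 = 47

47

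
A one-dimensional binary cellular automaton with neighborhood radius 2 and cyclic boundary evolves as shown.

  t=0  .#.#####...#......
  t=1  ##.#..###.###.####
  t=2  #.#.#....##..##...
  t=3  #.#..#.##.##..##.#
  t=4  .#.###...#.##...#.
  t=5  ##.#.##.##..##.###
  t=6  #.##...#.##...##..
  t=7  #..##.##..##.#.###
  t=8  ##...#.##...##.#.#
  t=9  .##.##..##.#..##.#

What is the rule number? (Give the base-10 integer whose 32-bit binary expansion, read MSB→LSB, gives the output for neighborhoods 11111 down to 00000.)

  [31] ##### => .  t=0,i=5
  [30] ####. => #  t=0,i=6
  [29] ###.# => .  t=1,i=1
  [28] ###.. => #  t=0,i=7
  [27] ##.## => #  t=1,i=9
  [26] ##.#. => #  t=1,i=2
  [25] ##..# => #  t=2,i=11
  [24] ##... => #  t=0,i=8
  [23] #.### => #  t=0,i=3
  [22] #.##. => .  t=3,i=7
  [21] #.#.# => #  t=2,i=2
  [20] #.#.. => .  t=1,i=3
  [19] #..## => .  t=1,i=5
  [18] #..#. => #  t=3,i=4
  [17] #...# => .  t=0,i=9
  [16] #.... => .  t=0,i=13
  [15] .#### => .  t=0,i=4
  [14] .###. => .  t=1,i=7
  [13] .##.# => .  t=3,i=0
  [12] .##.. => #  t=2,i=10
  [11] .#.## => .  t=0,i=2
  [10] .#.#. => .  t=2,i=1
  [9] .#..# => #  t=1,i=4
  [8] .#... => #  t=0,i=12
  [7] ..### => .  t=1,i=6
  [6] ..##. => .  t=2,i=9
  [5] ..#.# => #  t=0,i=1
  [4] ..#.. => #  t=0,i=11
  [3] ...## => #  t=2,i=8
  [2] ...#. => #  t=0,i=0
  [1] ....# => #  t=0,i=17
  [0] ..... => #  t=0,i=14
  bits 01011111101001000001001100111111 = 1604588351

1604588351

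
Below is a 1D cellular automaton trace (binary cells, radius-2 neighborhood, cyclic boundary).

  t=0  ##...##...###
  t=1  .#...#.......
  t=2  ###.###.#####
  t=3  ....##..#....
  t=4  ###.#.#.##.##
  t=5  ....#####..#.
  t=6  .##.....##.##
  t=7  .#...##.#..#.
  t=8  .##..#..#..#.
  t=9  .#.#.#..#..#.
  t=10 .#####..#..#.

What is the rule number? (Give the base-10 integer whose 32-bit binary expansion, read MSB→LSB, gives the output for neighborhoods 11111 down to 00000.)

317738359

  nb #####: next=.  (t=0,i=12, bit31=0)
  nb ####.: next=.  (t=0,i=0, bit30=0)
  nb ###.#: next=.  (t=2,i=2, bit29=0)
  nb ###..: next=#  (t=0,i=1, bit28=1)
  nb ##.##: next=.  (t=2,i=3, bit27=0)
  nb ##.#.: next=.  (t=4,i=3, bit26=0)
  nb ##..#: next=#  (t=3,i=6, bit25=1)
  nb ##...: next=.  (t=0,i=2, bit24=0)
  nb #.###: next=#  (t=2,i=4, bit23=1)
  nb #.##.: next=#  (t=4,i=8, bit22=1)
  nb #.#.#: next=#  (t=4,i=4, bit21=1)
  nb #.#..: next=#  (t=7,i=8, bit20=1)
  nb #..##: next=.  (t=8,i=0, bit19=0)
  nb #..#.: next=.  (t=3,i=7, bit18=0)
  nb #...#: next=.  (t=0,i=3, bit17=0)
  nb #....: next=.  (t=1,i=7, bit16=0)
  nb .####: next=.  (t=0,i=11, bit15=0)
  nb .###.: next=#  (t=2,i=5, bit14=1)
  nb .##.#: next=.  (t=4,i=9, bit13=0)
  nb .##..: next=.  (t=0,i=6, bit12=0)
  nb .#.##: next=#  (t=4,i=7, bit11=1)
  nb .#.#.: next=#  (t=4,i=5, bit10=1)
  nb .#..#: next=.  (t=7,i=9, bit9=0)
  nb .#...: next=#  (t=1,i=2, bit8=1)
  nb ..###: next=.  (t=0,i=10, bit7=0)
  nb ..##.: next=#  (t=0,i=5, bit6=1)
  nb ..#.#: next=#  (t=9,i=1, bit5=1)
  nb ..#..: next=#  (t=1,i=1, bit4=1)
  nb ...##: next=.  (t=0,i=4, bit3=0)
  nb ...#.: next=#  (t=1,i=0, bit2=1)
  nb ....#: next=#  (t=1,i=12, bit1=1)
  nb .....: next=#  (t=1,i=8, bit0=1)
  bits 00010010111100000100110101110111 = 317738359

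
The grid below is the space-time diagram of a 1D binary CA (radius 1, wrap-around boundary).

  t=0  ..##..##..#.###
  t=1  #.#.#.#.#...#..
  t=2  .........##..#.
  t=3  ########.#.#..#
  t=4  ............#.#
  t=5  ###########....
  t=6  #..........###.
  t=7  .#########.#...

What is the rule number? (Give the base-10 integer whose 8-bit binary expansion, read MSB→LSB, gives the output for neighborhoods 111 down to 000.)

25

  nb ###: next=.  (t=0,i=13, bit7=0)
  nb ##.: next=.  (t=0,i=3, bit6=0)
  nb #.#: next=.  (t=0,i=11, bit5=0)
  nb #..: next=#  (t=0,i=0, bit4=1)
  nb .##: next=#  (t=0,i=2, bit3=1)
  nb .#.: next=.  (t=0,i=10, bit2=0)
  nb ..#: next=.  (t=0,i=1, bit1=0)
  nb ...: next=#  (t=1,i=10, bit0=1)
  bits 00011001 = 25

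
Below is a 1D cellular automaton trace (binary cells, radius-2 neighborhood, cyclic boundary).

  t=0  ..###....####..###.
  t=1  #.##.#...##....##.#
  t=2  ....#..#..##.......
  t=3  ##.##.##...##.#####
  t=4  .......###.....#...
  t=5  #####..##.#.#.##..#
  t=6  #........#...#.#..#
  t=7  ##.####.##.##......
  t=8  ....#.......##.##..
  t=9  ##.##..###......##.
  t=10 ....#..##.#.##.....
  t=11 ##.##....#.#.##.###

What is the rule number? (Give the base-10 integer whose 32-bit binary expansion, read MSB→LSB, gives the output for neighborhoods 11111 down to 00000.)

  #####|.  b31=0 t=3,i=16
  ####.|.  b30=0 t=0,i=11
  ###.#|.  b29=0 t=3,i=1
  ###..|.  b28=0 t=0,i=4
  ##.##|.  b27=0 t=1,i=1
  ##.#.|#  b26=1 t=1,i=4
  ##..#|.  b25=0 t=0,i=13
  ##...|#  b24=1 t=0,i=5
  #.###|.  b23=0 t=3,i=14
  #.##.|.  b22=0 t=1,i=2
  #.#.#|.  b21=0 t=5,i=10
  #.#..|.  b20=0 t=1,i=5
  #..##|.  b19=0 t=0,i=14
  #..#.|#  b18=1 t=2,i=6
  #...#|#  b17=1 t=0,i=0
  #....|.  b16=0 t=0,i=6
  .####|#  b15=1 t=0,i=10
  .###.|#  b14=1 t=0,i=3
  .##.#|.  b13=0 t=1,i=0
  .##..|#  b12=1 t=1,i=10
  .#.##|#  b11=1 t=5,i=13
  .#.#.|.  b10=0 t=5,i=11
  .#..#|.  b9=0 t=2,i=5
  .#...|.  b8=0 t=1,i=6
  ..###|#  b7=1 t=0,i=2
  ..##.|.  b6=0 t=1,i=9
  ..#.#|.  b5=0 t=6,i=13
  ..#..|#  b4=1 t=2,i=4
  ...##|.  b3=0 t=0,i=1
  ...#.|#  b2=1 t=2,i=3
  ....#|.  b1=0 t=0,i=7
  .....|#  b0=1 t=2,i=0
  bits 00000101000001101101100010010101 = 84334741

84334741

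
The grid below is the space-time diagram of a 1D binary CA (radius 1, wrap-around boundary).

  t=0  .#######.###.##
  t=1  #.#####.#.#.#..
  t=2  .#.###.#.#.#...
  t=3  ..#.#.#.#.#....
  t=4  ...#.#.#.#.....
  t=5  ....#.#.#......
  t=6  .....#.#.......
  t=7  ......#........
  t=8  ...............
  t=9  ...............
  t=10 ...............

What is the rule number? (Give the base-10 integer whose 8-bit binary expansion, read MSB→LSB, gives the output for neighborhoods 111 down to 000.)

  ###|#  b7=1 t=0,i=2
  ##.|.  b6=0 t=0,i=7
  #.#|#  b5=1 t=0,i=0
  #..|.  b4=0 t=1,i=13
  .##|.  b3=0 t=0,i=1
  .#.|.  b2=0 t=1,i=0
  ..#|.  b1=0 t=1,i=14
  ...|.  b0=0 t=2,i=13
  bits 10100000 = 160

160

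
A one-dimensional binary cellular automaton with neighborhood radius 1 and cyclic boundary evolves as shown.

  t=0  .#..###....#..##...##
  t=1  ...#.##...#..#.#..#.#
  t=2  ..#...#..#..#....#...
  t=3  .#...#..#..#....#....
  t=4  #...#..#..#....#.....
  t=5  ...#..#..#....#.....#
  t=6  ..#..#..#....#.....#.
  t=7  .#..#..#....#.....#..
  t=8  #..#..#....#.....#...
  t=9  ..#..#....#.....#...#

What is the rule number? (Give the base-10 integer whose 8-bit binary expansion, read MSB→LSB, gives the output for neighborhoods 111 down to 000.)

  ###|#  b7=1 t=0,i=5
  ##.|#  b6=1 t=0,i=6
  #.#|.  b5=0 t=0,i=0
  #..|.  b4=0 t=0,i=2
  .##|.  b3=0 t=0,i=4
  .#.|.  b2=0 t=0,i=1
  ..#|#  b1=1 t=0,i=3
  ...|.  b0=0 t=0,i=8
  bits 11000010 = 194

194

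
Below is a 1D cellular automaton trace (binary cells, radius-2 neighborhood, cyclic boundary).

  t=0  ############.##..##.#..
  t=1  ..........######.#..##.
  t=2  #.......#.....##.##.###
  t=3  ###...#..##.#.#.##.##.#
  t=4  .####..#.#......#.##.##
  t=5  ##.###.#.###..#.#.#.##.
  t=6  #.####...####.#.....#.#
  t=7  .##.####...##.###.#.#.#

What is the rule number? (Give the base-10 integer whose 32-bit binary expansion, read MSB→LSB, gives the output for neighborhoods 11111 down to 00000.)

  #####|.  b31=0 t=0,i=2
  ####.|#  b30=1 t=0,i=10
  ###.#|#  b29=1 t=0,i=11
  ###..|#  b28=1 t=2,i=0
  ##.##|#  b27=1 t=0,i=12
  ##.#.|.  b26=0 t=0,i=19
  ##..#|#  b25=1 t=0,i=15
  ##...|#  b24=1 t=1,i=22
  #.###|#  b23=1 t=2,i=20
  #.##.|#  b22=1 t=0,i=13
  #.#.#|.  b21=0 t=3,i=12
  #.#..|#  b20=1 t=0,i=20
  #..##|.  b19=0 t=0,i=16
  #..#.|.  b18=0 t=4,i=6
  #...#|#  b17=1 t=3,i=4
  #....|#  b16=1 t=1,i=0
  .####|.  b15=0 t=0,i=1
  .###.|#  b14=1 t=5,i=4
  .##.#|.  b13=0 t=0,i=18
  .##..|#  b12=1 t=0,i=14
  .#.##|.  b11=0 t=3,i=15
  .#.#.|.  b10=0 t=3,i=13
  .#..#|#  b9=1 t=0,i=21
  .#...|#  b8=1 t=2,i=9
  ..###|.  b7=0 t=0,i=0
  ..##.|#  b6=1 t=0,i=17
  ..#.#|#  b5=1 t=4,i=7
  ..#..|.  b4=0 t=2,i=8
  ...##|.  b3=0 t=1,i=9
  ...#.|.  b2=0 t=2,i=7
  ....#|#  b1=1 t=1,i=8
  .....|.  b0=0 t=1,i=1
  bits 01111011110100110101001101100010 = 2077447010

2077447010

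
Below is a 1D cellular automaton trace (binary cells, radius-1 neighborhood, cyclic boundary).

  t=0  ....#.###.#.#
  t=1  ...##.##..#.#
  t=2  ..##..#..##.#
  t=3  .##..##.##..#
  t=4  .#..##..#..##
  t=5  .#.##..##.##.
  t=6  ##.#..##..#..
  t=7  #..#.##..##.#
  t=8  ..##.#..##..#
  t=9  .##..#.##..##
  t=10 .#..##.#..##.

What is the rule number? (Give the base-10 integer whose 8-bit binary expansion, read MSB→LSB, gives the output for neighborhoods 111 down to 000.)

  [7] ### => #  t=0,i=7
  [6] ##. => .  t=0,i=8
  [5] #.# => .  t=0,i=5
  [4] #.. => .  t=0,i=0
  [3] .## => #  t=0,i=6
  [2] .#. => #  t=0,i=4
  [1] ..# => #  t=0,i=3
  [0] ... => .  t=0,i=1
  bits 10001110 = 142

142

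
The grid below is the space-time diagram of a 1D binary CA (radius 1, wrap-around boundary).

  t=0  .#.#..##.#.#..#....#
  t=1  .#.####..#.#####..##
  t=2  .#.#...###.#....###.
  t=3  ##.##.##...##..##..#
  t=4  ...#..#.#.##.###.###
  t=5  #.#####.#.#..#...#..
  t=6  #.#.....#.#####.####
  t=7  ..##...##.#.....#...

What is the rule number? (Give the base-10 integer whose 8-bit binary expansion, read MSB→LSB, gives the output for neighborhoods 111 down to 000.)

30

  ###|.  b7=0 t=1,i=4
  ##.|.  b6=0 t=0,i=7
  #.#|.  b5=0 t=0,i=0
  #..|#  b4=1 t=0,i=4
  .##|#  b3=1 t=0,i=6
  .#.|#  b2=1 t=0,i=1
  ..#|#  b1=1 t=0,i=5
  ...|.  b0=0 t=0,i=16
  bits 00011110 = 30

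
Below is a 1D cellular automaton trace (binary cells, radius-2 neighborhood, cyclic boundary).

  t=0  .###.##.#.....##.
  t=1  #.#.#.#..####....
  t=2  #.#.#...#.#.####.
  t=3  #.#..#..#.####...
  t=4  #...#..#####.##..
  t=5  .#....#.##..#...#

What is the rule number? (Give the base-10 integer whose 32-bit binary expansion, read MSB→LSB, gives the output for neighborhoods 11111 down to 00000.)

2578311459

  #####|#  b31=1 t=4,i=9
  ####.|.  b30=0 t=1,i=11
  ###.#|.  b29=0 t=0,i=3
  ###..|#  b28=1 t=1,i=12
  ##.##|#  b27=1 t=0,i=4
  ##.#.|.  b26=0 t=0,i=7
  ##..#|.  b25=0 t=0,i=16
  ##...|#  b24=1 t=1,i=13
  #.###|#  b23=1 t=2,i=12
  #.##.|.  b22=0 t=0,i=5
  #.#.#|#  b21=1 t=1,i=2
  #.#..|.  b20=0 t=0,i=8
  #..##|#  b19=1 t=0,i=0
  #..#.|#  b18=1 t=3,i=4
  #...#|.  b17=0 t=2,i=6
  #....|#  b16=1 t=0,i=10
  .####|#  b15=1 t=1,i=10
  .###.|#  b14=1 t=0,i=2
  .##.#|#  b13=1 t=0,i=6
  .##..|.  b12=0 t=0,i=15
  .#.##|#  b11=1 t=2,i=11
  .#.#.|.  b10=0 t=1,i=1
  .#..#|.  b9=0 t=1,i=7
  .#...|#  b8=1 t=0,i=9
  ..###|.  b7=0 t=0,i=1
  ..##.|.  b6=0 t=0,i=14
  ..#.#|#  b5=1 t=1,i=0
  ..#..|.  b4=0 t=3,i=5
  ...##|.  b3=0 t=0,i=13
  ...#.|.  b2=0 t=1,i=16
  ....#|#  b1=1 t=0,i=12
  .....|#  b0=1 t=0,i=11
  bits 10011001101011011110100100100011 = 2578311459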